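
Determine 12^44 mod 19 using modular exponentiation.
Using Fermat: 12^{18} ≡ 1 (mod 19). 44 ≡ 8 (mod 18). So 12^{44} ≡ 12^{8} ≡ 11 (mod 19)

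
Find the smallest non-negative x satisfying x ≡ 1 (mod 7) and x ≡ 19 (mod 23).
M = 7 × 23 = 161. M₁ = 23, y₁ ≡ 4 (mod 7). M₂ = 7, y₂ ≡ 10 (mod 23). x = 1×23×4 + 19×7×10 ≡ 134 (mod 161)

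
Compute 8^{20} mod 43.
16

Using successive squaring:
Binary expansion of 20: 10100
Powers of 8 mod 43 (each is the square of the previous):
  8^1 ≡ 8 (mod 43)
  8^2 ≡ 8² = 64 ≡ 21 (mod 43)
  8^4 ≡ 21² = 441 ≡ 11 (mod 43)
  8^8 ≡ 11² = 121 ≡ 35 (mod 43)
  8^16 ≡ 35² = 1225 ≡ 21 (mod 43)
20 = 16 + 4, so 8^20 = 8^16 × 8^4 ≡ 21 × 11 (mod 43)
Multiplying step by step:
  21 × 11 = 231 ≡ 16 (mod 43)
Result: 8^20 ≡ 16 (mod 43)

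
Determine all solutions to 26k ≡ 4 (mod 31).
24

Since gcd(26, 31) = 1 divides 4, a solution exists.
Multiply both sides by the inverse of 26 mod 31:
  26^(-1) mod 31 = 6
  x ≡ 6 × 4 ≡ 24 ≡ 24 (mod 31)
Verification: 26 × 24 = 624 = 20 × 31 + 4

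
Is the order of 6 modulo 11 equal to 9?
No, the actual order is 10, not 9.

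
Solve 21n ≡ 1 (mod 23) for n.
21^(-1) ≡ 11 (mod 23). Verification: 21 × 11 = 231 ≡ 1 (mod 23)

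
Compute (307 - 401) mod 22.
16

(307 - 401) = -94
-94 mod 22 = 16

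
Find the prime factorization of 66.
2 × 3 × 11

Divide by primes starting from smallest:
66 ÷ 2 = 33
33 ÷ 3 = 11
11 ÷ 11 = 1

66 = 2 × 3 × 11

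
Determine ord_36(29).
Powers of 29 mod 36: 29^1≡29, 29^2≡13, 29^3≡17, 29^4≡25, 29^5≡5, 29^6≡1. Order = 6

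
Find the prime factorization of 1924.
2^2 × 13 × 37

Divide by primes starting from smallest:
1924 ÷ 2 = 962
962 ÷ 2 = 481
481 ÷ 13 = 37
37 ÷ 37 = 1

1924 = 2^2 × 13 × 37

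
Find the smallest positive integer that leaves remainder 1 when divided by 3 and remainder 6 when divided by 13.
M = 3 × 13 = 39. M₁ = 13, y₁ ≡ 1 (mod 3). M₂ = 3, y₂ ≡ 9 (mod 13). m = 1×13×1 + 6×3×9 ≡ 19 (mod 39). The smallest positive such number is 19.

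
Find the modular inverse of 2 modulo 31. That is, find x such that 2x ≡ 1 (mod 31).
16

Using Extended Euclidean Algorithm:
gcd(2, 31) = 1
Bezout coefficients: 2 × -15 + 31 × 1 = 1
So 2 × -15 ≡ 1 (mod 31)
The inverse is -15 mod 31 = 16
Verification: 2 × 16 = 32 = 1 × 31 + 1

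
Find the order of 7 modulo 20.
Powers of 7 mod 20: 7^1≡7, 7^2≡9, 7^3≡3, 7^4≡1. Order = 4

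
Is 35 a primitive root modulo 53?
Yes

To verify, check if 35^(52/q) ≢ 1 (mod 53) for each prime divisor q of 52
Divisors of 52 = 52: [1, 2, 4, 13, 26, 52]
  35^(52/2) = 35^26 ≡ 52 (mod 53)
  35^(52/13) = 35^4 ≡ 36 (mod 53)
Conclusion: 35 is a primitive root modulo 53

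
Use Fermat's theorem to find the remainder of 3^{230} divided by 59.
46

By Fermat's Little Theorem, a^(p-1) ≡ 1 (mod p) for prime p and gcd(a, p) = 1
Here p = 59, so 3^58 ≡ 1 (mod 59)
We can reduce the exponent: 230 mod 58 = 56
So 3^230 ≡ 3^56 (mod 59)
Computing: 3^56 mod 59 = 46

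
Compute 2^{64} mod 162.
52

Using successive squaring:
Binary expansion of 64: 1000000
Powers of 2 mod 162 (each is the square of the previous):
  2^1 ≡ 2 (mod 162)
  2^2 ≡ 2² = 4 ≡ 4 (mod 162)
  2^4 ≡ 4² = 16 ≡ 16 (mod 162)
  2^8 ≡ 16² = 256 ≡ 94 (mod 162)
  2^16 ≡ 94² = 8836 ≡ 88 (mod 162)
  2^32 ≡ 88² = 7744 ≡ 130 (mod 162)
  2^64 ≡ 130² = 16900 ≡ 52 (mod 162)
64 is a power of 2, so 2^64 is the last square: ≡ 52 (mod 162)
Result: 2^64 ≡ 52 (mod 162)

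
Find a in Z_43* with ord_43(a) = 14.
2 has order 14 mod 43 since 2^{14} ≡ 1 (mod 43) and no smaller power works.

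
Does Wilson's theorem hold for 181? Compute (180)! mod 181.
(180)! mod 181 = 180. Since this equals -1 (mod 181), Wilson confirms 181 is prime.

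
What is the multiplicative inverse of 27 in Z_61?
52

Using Extended Euclidean Algorithm:
gcd(27, 61) = 1
Bezout coefficients: 27 × -9 + 61 × 4 = 1
So 27 × -9 ≡ 1 (mod 61)
The inverse is -9 mod 61 = 52
Verification: 27 × 52 = 1404 = 23 × 61 + 1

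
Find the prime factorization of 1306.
2 × 653

Divide by primes starting from smallest:
1306 ÷ 2 = 653
653 ÷ 653 = 1

1306 = 2 × 653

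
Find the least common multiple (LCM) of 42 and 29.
1218

First find GCD(42, 29) using the Euclidean algorithm:
42 = 1 × 29 + 13
29 = 2 × 13 + 3
13 = 4 × 3 + 1
3 = 3 × 1 + 0
GCD(42, 29) = 1

LCM formula: LCM(a, b) = (a × b) / GCD(a, b)
LCM(42, 29) = (42 × 29) / 1
LCM(42, 29) = 1218 / 1
LCM(42, 29) = 1218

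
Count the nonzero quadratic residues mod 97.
For prime 97, there are (p-1)/2 = (97-1)/2 = 48 quadratic residues (excluding 0).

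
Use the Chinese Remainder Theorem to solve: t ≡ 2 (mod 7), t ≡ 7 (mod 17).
M = 7 × 17 = 119. M₁ = 17, y₁ ≡ 5 (mod 7). M₂ = 7, y₂ ≡ 5 (mod 17). t = 2×17×5 + 7×7×5 ≡ 58 (mod 119)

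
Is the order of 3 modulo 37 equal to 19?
No, the actual order is 18, not 19.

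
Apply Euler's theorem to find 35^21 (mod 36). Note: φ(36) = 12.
By Euler: 35^{12} ≡ 1 (mod 36) since gcd(35, 36) = 1. 21 = 1×12 + 9. So 35^{21} ≡ 35^{9} ≡ 35 (mod 36)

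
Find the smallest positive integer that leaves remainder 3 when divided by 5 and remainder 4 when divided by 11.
M = 5 × 11 = 55. M₁ = 11, y₁ ≡ 1 (mod 5). M₂ = 5, y₂ ≡ 9 (mod 11). t = 3×11×1 + 4×5×9 ≡ 48 (mod 55). The smallest positive such number is 48.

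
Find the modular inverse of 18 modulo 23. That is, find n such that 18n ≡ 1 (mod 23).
9

Using Extended Euclidean Algorithm:
gcd(18, 23) = 1
Bezout coefficients: 18 × 9 + 23 × -7 = 1
So 18 × 9 ≡ 1 (mod 23)
The inverse is 9 mod 23 = 9
Verification: 18 × 9 = 162 = 7 × 23 + 1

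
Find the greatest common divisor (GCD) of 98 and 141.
1

Using the Euclidean algorithm:
98 = 0 × 141 + 98
141 = 1 × 98 + 43
98 = 2 × 43 + 12
43 = 3 × 12 + 7
12 = 1 × 7 + 5
7 = 1 × 5 + 2
5 = 2 × 2 + 1
2 = 2 × 1 + 0

GCD(98, 141) = 1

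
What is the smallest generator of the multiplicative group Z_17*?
p - 1 = 16 has prime divisors 2. h is a primitive root mod 17 iff h^(16/q) ≢ 1 (mod 17) for each such q.
h = 2: 2^8 ≡ 1 (mod 17); 2^8 ≡ 1, so not a primitive root.
h = 3: 3^8 ≡ 16 (mod 17); none is 1, so 3 has order 16 and is a primitive root.
The smallest primitive root mod 17 is g = 3.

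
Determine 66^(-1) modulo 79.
66^(-1) ≡ 6 (mod 79). Verification: 66 × 6 = 396 ≡ 1 (mod 79)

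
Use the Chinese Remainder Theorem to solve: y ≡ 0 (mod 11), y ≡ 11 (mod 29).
11

Using the Chinese Remainder Theorem:
M = product of moduli = 319
For equation 1: M_1 = 29, 29 ≡ 7 (mod 11), inverse of 29 mod 11 is 8 (check: 7 × 8 = 56 ≡ 1 (mod 11))
For equation 2: M_2 = 11, 11 ≡ 11 (mod 29), inverse of 11 mod 29 is 8 (check: 11 × 8 = 88 ≡ 1 (mod 29))
Combine: y ≡ Σ r_i×M_i×(M_i⁻¹ mod m_i) = 0×29×8 + 11×11×8 = 0 + 968 = 968
968 mod 319 = 11
y ≡ 11 (mod 319)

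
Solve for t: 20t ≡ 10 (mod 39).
20

Since gcd(20, 39) = 1 divides 10, a solution exists.
Multiply both sides by the inverse of 20 mod 39:
  20^(-1) mod 39 = 2
  x ≡ 2 × 10 ≡ 20 ≡ 20 (mod 39)
Verification: 20 × 20 = 400 = 10 × 39 + 10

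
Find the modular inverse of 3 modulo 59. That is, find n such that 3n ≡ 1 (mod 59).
20

Using Extended Euclidean Algorithm:
gcd(3, 59) = 1
Bezout coefficients: 3 × 20 + 59 × -1 = 1
So 3 × 20 ≡ 1 (mod 59)
The inverse is 20 mod 59 = 20
Verification: 3 × 20 = 60 = 1 × 59 + 1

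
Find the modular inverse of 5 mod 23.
5^(-1) ≡ 14 (mod 23). Verification: 5 × 14 = 70 ≡ 1 (mod 23)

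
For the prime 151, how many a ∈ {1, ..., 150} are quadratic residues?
For prime 151, there are (p-1)/2 = (151-1)/2 = 75 quadratic residues (excluding 0).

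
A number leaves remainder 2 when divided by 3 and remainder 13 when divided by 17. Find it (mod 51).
M = 3 × 17 = 51. M₁ = 17, y₁ ≡ 2 (mod 3). M₂ = 3, y₂ ≡ 6 (mod 17). r = 2×17×2 + 13×3×6 ≡ 47 (mod 51)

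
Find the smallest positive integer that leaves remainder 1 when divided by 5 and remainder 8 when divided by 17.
M = 5 × 17 = 85. M₁ = 17, y₁ ≡ 3 (mod 5). M₂ = 5, y₂ ≡ 7 (mod 17). x = 1×17×3 + 8×5×7 ≡ 76 (mod 85). The smallest positive such number is 76.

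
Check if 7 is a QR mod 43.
By Euler's criterion: 7^{21} ≡ 42 (mod 43). Since this equals -1 (≡ 42), 7 is not a QR.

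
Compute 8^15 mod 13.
Using Fermat: 8^{12} ≡ 1 (mod 13). 15 ≡ 3 (mod 12). So 8^{15} ≡ 8^{3} ≡ 5 (mod 13)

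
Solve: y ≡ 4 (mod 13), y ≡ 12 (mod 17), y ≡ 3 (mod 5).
M = 13 × 17 × 5 = 1105. M₁ = 85, y₁ ≡ 2 (mod 13). M₂ = 65, y₂ ≡ 11 (mod 17). M₃ = 221, y₃ ≡ 1 (mod 5). y = 4×85×2 + 12×65×11 + 3×221×1 ≡ 1083 (mod 1105)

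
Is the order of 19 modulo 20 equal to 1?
No, the actual order is 2, not 1.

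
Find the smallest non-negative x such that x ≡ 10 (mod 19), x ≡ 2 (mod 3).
29

Using the Chinese Remainder Theorem:
M = product of moduli = 57
For equation 1: M_1 = 3, 3 ≡ 3 (mod 19), inverse of 3 mod 19 is 13 (check: 3 × 13 = 39 ≡ 1 (mod 19))
For equation 2: M_2 = 19, 19 ≡ 1 (mod 3), inverse of 19 mod 3 is 1 (check: 1 × 1 = 1 ≡ 1 (mod 3))
Combine: x ≡ Σ r_i×M_i×(M_i⁻¹ mod m_i) = 10×3×13 + 2×19×1 = 390 + 38 = 428
428 mod 57 = 29
x ≡ 29 (mod 57)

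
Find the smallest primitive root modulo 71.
7

A primitive root g modulo p has order p-1 = 70
Prime divisors of 70: [2, 5, 7]
g is a primitive root iff g^(70/q) ≢ 1 (mod 71) for each prime divisor q
Testing small values:
  g = 2: 2^35 ≡ 1, 2^14 ≡ 54, 2^10 ≡ 30 (mod 71) → 2^35 ≡ 1, not primitive root
  g = 3: 3^35 ≡ 1, 3^14 ≡ 54, 3^10 ≡ 48 (mod 71) → 3^35 ≡ 1, not primitive root
  g = 4: 4^35 ≡ 1, 4^14 ≡ 5, 4^10 ≡ 48 (mod 71) → 4^35 ≡ 1, not primitive root
  g = 5: 5^35 ≡ 1, 5^14 ≡ 57, 5^10 ≡ 1 (mod 71) → 5^35 ≡ 1, not primitive root
  g = 6: 6^35 ≡ 1, 6^14 ≡ 5, 6^10 ≡ 20 (mod 71) → 6^35 ≡ 1, not primitive root
  g = 7: 7^35 ≡ 70, 7^14 ≡ 54, 7^10 ≡ 45 (mod 71) → none is 1, primitive root!
The smallest primitive root is 7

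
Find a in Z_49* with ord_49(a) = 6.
19 has order 6 mod 49 since 19^{6} ≡ 1 (mod 49) and no smaller power works.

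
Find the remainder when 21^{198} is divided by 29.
By Fermat: 21^{28} ≡ 1 (mod 29). 198 = 7×28 + 2. So 21^{198} ≡ 21^{2} ≡ 6 (mod 29)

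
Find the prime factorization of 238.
2 × 7 × 17

Divide by primes starting from smallest:
238 ÷ 2 = 119
119 ÷ 7 = 17
17 ÷ 17 = 1

238 = 2 × 7 × 17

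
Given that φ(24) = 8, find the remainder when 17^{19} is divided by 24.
By Euler: 17^{8} ≡ 1 (mod 24) since gcd(17, 24) = 1. 19 = 2×8 + 3. So 17^{19} ≡ 17^{3} ≡ 17 (mod 24)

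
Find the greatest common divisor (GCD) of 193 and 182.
1

Using the Euclidean algorithm:
193 = 1 × 182 + 11
182 = 16 × 11 + 6
11 = 1 × 6 + 5
6 = 1 × 5 + 1
5 = 5 × 1 + 0

GCD(193, 182) = 1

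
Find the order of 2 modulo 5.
Powers of 2 mod 5: 2^1≡2, 2^2≡4, 2^3≡3, 2^4≡1. Order = 4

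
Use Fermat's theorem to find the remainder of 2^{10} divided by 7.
2

By Fermat's Little Theorem, a^(p-1) ≡ 1 (mod p) for prime p and gcd(a, p) = 1
Here p = 7, so 2^6 ≡ 1 (mod 7)
We can reduce the exponent: 10 mod 6 = 4
So 2^10 ≡ 2^4 (mod 7)
Computing: 2^4 mod 7 = 2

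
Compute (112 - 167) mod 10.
5

(112 - 167) = -55
-55 mod 10 = 5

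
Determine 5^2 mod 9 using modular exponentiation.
2 = 2 (binary 10). Repeated squaring mod 9: 5^1 ≡ 5; 5^2 ≡ 5² = 25 ≡ 7. So 5^2 ≡ 7 (mod 9).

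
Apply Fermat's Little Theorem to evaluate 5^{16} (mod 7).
2

By Fermat's Little Theorem, a^(p-1) ≡ 1 (mod p) for prime p and gcd(a, p) = 1
Here p = 7, so 5^6 ≡ 1 (mod 7)
We can reduce the exponent: 16 mod 6 = 4
So 5^16 ≡ 5^4 (mod 7)
Computing: 5^4 mod 7 = 2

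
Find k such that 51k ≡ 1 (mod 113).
51^(-1) ≡ 82 (mod 113). Verification: 51 × 82 = 4182 ≡ 1 (mod 113)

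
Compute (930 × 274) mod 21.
6

(930 × 274) = 254820
254820 mod 21 = 6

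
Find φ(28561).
26364

Prime factorization: 28561 = 13^4
Using the formula φ(n) = n × Π(1 - 1/p) for each prime factor p:
φ(28561) = 28561 × (1 - 1/13)
φ(28561) = 26364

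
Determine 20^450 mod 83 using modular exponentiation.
Using Fermat: 20^{82} ≡ 1 (mod 83). 450 ≡ 40 (mod 82). So 20^{450} ≡ 20^{40} ≡ 29 (mod 83)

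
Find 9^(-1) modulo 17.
2

Using Extended Euclidean Algorithm:
gcd(9, 17) = 1
Bezout coefficients: 9 × 2 + 17 × -1 = 1
So 9 × 2 ≡ 1 (mod 17)
The inverse is 2 mod 17 = 2
Verification: 9 × 2 = 18 = 1 × 17 + 1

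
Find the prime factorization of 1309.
7 × 11 × 17

Divide by primes starting from smallest:
1309 ÷ 7 = 187
187 ÷ 11 = 17
17 ÷ 17 = 1

1309 = 7 × 11 × 17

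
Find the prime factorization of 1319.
1319

Divide by primes starting from smallest:
1319 ÷ 1319 = 1

1319 = 1319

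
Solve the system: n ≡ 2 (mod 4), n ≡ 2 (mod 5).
M = 4 × 5 = 20. M₁ = 5, y₁ ≡ 1 (mod 4). M₂ = 4, y₂ ≡ 4 (mod 5). n = 2×5×1 + 2×4×4 ≡ 2 (mod 20)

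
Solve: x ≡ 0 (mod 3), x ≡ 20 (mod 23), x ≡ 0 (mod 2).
M = 3 × 23 × 2 = 138. M₁ = 46, y₁ ≡ 1 (mod 3). M₂ = 6, y₂ ≡ 4 (mod 23). M₃ = 69, y₃ ≡ 1 (mod 2). x = 0×46×1 + 20×6×4 + 0×69×1 ≡ 66 (mod 138)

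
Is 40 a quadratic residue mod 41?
By Euler's criterion: 40^{20} ≡ 1 (mod 41). Since this equals 1, 40 is a QR.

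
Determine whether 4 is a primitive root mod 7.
p - 1 = 6 has prime divisors 2, 3. Check 4^(6/q) mod 7 for each: 4^(6/2) = 4^3 ≡ 1, 4^(6/3) = 4^2 ≡ 2 (mod 7). Since 4^3 ≡ 1 (mod 7), the order of 4 divides 3 (in fact the order is 3) ≠ 6, so it is not a primitive root.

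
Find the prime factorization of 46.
2 × 23

Divide by primes starting from smallest:
46 ÷ 2 = 23
23 ÷ 23 = 1

46 = 2 × 23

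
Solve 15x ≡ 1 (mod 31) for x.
29

Using Extended Euclidean Algorithm:
gcd(15, 31) = 1
Bezout coefficients: 15 × -2 + 31 × 1 = 1
So 15 × -2 ≡ 1 (mod 31)
The inverse is -2 mod 31 = 29
Verification: 15 × 29 = 435 = 14 × 31 + 1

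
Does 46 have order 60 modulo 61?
p - 1 = 60 has prime divisors 2, 3, 5. Check 46^(60/q) mod 61 for each: 46^(60/2) = 46^30 ≡ 1, 46^(60/3) = 46^20 ≡ 47, 46^(60/5) = 46^12 ≡ 58 (mod 61). Since 46^30 ≡ 1 (mod 61), the order of 46 divides 30 (in fact the order is 30) ≠ 60, so it is not a primitive root.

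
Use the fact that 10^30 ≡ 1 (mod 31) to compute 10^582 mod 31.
By Fermat: 10^{30} ≡ 1 (mod 31). 582 ≡ 12 (mod 30). So 10^{582} ≡ 10^{12} ≡ 4 (mod 31)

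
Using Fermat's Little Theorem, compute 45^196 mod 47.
By Fermat: 45^{46} ≡ 1 (mod 47). 196 = 4×46 + 12. So 45^{196} ≡ 45^{12} ≡ 7 (mod 47)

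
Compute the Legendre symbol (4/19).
(4/19) = 4^{9} mod 19 = 1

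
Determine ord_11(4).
Powers of 4 mod 11: 4^1≡4, 4^2≡5, 4^3≡9, 4^4≡3, 4^5≡1. Order = 5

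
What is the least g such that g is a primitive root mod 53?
p - 1 = 52 has prime divisors 2, 13. h is a primitive root mod 53 iff h^(52/q) ≢ 1 (mod 53) for each such q.
h = 2: 2^26 ≡ 52, 2^4 ≡ 16 (mod 53); none is 1, so 2 has order 52 and is a primitive root.
The smallest primitive root mod 53 is g = 2.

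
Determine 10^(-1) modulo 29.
10^(-1) ≡ 3 (mod 29). Verification: 10 × 3 = 30 ≡ 1 (mod 29)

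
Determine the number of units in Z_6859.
6498

Prime factorization: 6859 = 19^3
Using the formula φ(n) = n × Π(1 - 1/p) for each prime factor p:
φ(6859) = 6859 × (1 - 1/19)
φ(6859) = 6498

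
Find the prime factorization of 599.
599

Divide by primes starting from smallest:
599 ÷ 599 = 1

599 = 599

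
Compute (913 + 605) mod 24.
6

(913 + 605) = 1518
1518 mod 24 = 6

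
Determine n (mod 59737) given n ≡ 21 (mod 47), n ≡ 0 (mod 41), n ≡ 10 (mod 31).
47068

Using the Chinese Remainder Theorem:
M = product of moduli = 59737
For equation 1: M_1 = 1271, 1271 ≡ 2 (mod 47), inverse of 1271 mod 47 is 24 (check: 2 × 24 = 48 ≡ 1 (mod 47))
For equation 2: M_2 = 1457, 1457 ≡ 22 (mod 41), inverse of 1457 mod 41 is 28 (check: 22 × 28 = 616 ≡ 1 (mod 41))
For equation 3: M_3 = 1927, 1927 ≡ 5 (mod 31), inverse of 1927 mod 31 is 25 (check: 5 × 25 = 125 ≡ 1 (mod 31))
Combine: n ≡ Σ r_i×M_i×(M_i⁻¹ mod m_i) = 21×1271×24 + 0×1457×28 + 10×1927×25 = 640584 + 0 + 481750 = 1122334
1122334 mod 59737 = 47068
n ≡ 47068 (mod 59737)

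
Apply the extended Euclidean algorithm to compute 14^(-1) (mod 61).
Extended GCD: 14(-13) + 61(3) = 1. So 14^(-1) ≡ 48 ≡ 48 (mod 61). Verify: 14 × 48 = 672 ≡ 1 (mod 61)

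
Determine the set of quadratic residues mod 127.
QRs mod 127: {1, 2, 4, 8, 9, 11, 13, 15, 16, 17, 18, 19, 21, 22, 25, 26, 30, 31, 32, 34, 35, 36, 37, 38, 41, 42, 44, 47, 49, 50, 52, 60, 61, 62, 64, 68, 69, 70, 71, 72, 73, 74, 76, 79, 81, 82, 84, 87, 88, 94, 98, 99, 100, 103, 104, 107, 113, 115, 117, 120, 121, 122, 124}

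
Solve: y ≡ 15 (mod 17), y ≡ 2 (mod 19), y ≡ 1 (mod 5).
M = 17 × 19 × 5 = 1615. M₁ = 95, y₁ ≡ 12 (mod 17). M₂ = 85, y₂ ≡ 17 (mod 19). M₃ = 323, y₃ ≡ 2 (mod 5). y = 15×95×12 + 2×85×17 + 1×323×2 ≡ 1256 (mod 1615)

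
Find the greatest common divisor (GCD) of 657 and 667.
1

Using the Euclidean algorithm:
657 = 0 × 667 + 657
667 = 1 × 657 + 10
657 = 65 × 10 + 7
10 = 1 × 7 + 3
7 = 2 × 3 + 1
3 = 3 × 1 + 0

GCD(657, 667) = 1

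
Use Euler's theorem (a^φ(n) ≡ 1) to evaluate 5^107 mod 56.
By Euler: 5^{24} ≡ 1 (mod 56) since gcd(5, 56) = 1. 107 = 4×24 + 11. So 5^{107} ≡ 5^{11} ≡ 45 (mod 56)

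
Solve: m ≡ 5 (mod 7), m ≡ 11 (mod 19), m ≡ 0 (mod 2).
M = 7 × 19 × 2 = 266. M₁ = 38, y₁ ≡ 5 (mod 7). M₂ = 14, y₂ ≡ 15 (mod 19). M₃ = 133, y₃ ≡ 1 (mod 2). m = 5×38×5 + 11×14×15 + 0×133×1 ≡ 68 (mod 266)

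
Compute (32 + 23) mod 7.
6

(32 + 23) = 55
55 mod 7 = 6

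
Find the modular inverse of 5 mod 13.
5^(-1) ≡ 8 (mod 13). Verification: 5 × 8 = 40 ≡ 1 (mod 13)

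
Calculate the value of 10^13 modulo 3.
Using Fermat: 10^{2} ≡ 1 (mod 3). 13 ≡ 1 (mod 2). So 10^{13} ≡ 10^{1} ≡ 1 (mod 3)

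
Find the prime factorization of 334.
2 × 167

Divide by primes starting from smallest:
334 ÷ 2 = 167
167 ÷ 167 = 1

334 = 2 × 167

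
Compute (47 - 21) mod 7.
5

(47 - 21) = 26
26 mod 7 = 5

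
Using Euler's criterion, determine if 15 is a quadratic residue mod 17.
By Euler's criterion: 15^{8} ≡ 1 (mod 17). Since this equals 1, 15 is a QR.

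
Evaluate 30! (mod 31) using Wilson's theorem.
By Wilson's theorem, (30)! ≡ -1 ≡ 30 (mod 31)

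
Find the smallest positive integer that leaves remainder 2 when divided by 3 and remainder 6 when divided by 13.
M = 3 × 13 = 39. M₁ = 13, y₁ ≡ 1 (mod 3). M₂ = 3, y₂ ≡ 9 (mod 13). y = 2×13×1 + 6×3×9 ≡ 32 (mod 39). The smallest positive such number is 32.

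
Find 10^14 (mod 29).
Using repeated squaring. 14 = 8 + 4 + 2 (binary 1110). Repeated squaring mod 29: 10^1 ≡ 10; 10^2 ≡ 10² = 100 ≡ 13; 10^4 ≡ 13² = 169 ≡ 24; 10^8 ≡ 24² = 576 ≡ 25. Multiply: 10^14 = 10^8 × 10^4 × 10^2 ≡ 25 × 24 × 13 (mod 29): 25 × 24 = 600 ≡ 20; 20 × 13 = 260 ≡ 28. So 10^14 ≡ 28 (mod 29).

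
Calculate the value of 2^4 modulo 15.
4 = 4 (binary 100). Repeated squaring mod 15: 2^1 ≡ 2; 2^2 ≡ 2² = 4 ≡ 4; 2^4 ≡ 4² = 16 ≡ 1. So 2^4 ≡ 1 (mod 15).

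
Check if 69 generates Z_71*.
p - 1 = 70 has prime divisors 2, 5, 7. Check 69^(70/q) mod 71 for each: 69^(70/2) = 69^35 ≡ 70, 69^(70/5) = 69^14 ≡ 54, 69^(70/7) = 69^10 ≡ 30 (mod 71). None of these is 1, so 69 has order 70 = φ(71), so it is a primitive root mod 71.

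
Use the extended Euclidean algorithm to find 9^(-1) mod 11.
Extended GCD: 9(5) + 11(-4) = 1. So 9^(-1) ≡ 5 ≡ 5 (mod 11). Verify: 9 × 5 = 45 ≡ 1 (mod 11)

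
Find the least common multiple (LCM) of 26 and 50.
650

First find GCD(26, 50) using the Euclidean algorithm:
26 = 0 × 50 + 26
50 = 1 × 26 + 24
26 = 1 × 24 + 2
24 = 12 × 2 + 0
GCD(26, 50) = 2

LCM formula: LCM(a, b) = (a × b) / GCD(a, b)
LCM(26, 50) = (26 × 50) / 2
LCM(26, 50) = 1300 / 2
LCM(26, 50) = 650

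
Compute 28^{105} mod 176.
32

Using successive squaring:
Binary expansion of 105: 1101001
Powers of 28 mod 176 (each is the square of the previous):
  28^1 ≡ 28 (mod 176)
  28^2 ≡ 28² = 784 ≡ 80 (mod 176)
  28^4 ≡ 80² = 6400 ≡ 64 (mod 176)
  28^8 ≡ 64² = 4096 ≡ 48 (mod 176)
  28^16 ≡ 48² = 2304 ≡ 16 (mod 176)
  28^32 ≡ 16² = 256 ≡ 80 (mod 176)
  28^64 ≡ 80² = 6400 ≡ 64 (mod 176)
105 = 64 + 32 + 8 + 1, so 28^105 = 28^64 × 28^32 × 28^8 × 28^1 ≡ 64 × 80 × 48 × 28 (mod 176)
Multiplying step by step:
  64 × 80 = 5120 ≡ 16 (mod 176)
  16 × 48 = 768 ≡ 64 (mod 176)
  64 × 28 = 1792 ≡ 32 (mod 176)
Result: 28^105 ≡ 32 (mod 176)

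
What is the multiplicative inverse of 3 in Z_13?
9

Using Extended Euclidean Algorithm:
gcd(3, 13) = 1
Bezout coefficients: 3 × -4 + 13 × 1 = 1
So 3 × -4 ≡ 1 (mod 13)
The inverse is -4 mod 13 = 9
Verification: 3 × 9 = 27 = 2 × 13 + 1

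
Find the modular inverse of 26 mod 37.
26^(-1) ≡ 10 (mod 37). Verification: 26 × 10 = 260 ≡ 1 (mod 37)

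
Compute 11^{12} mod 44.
33

Using successive squaring:
Binary expansion of 12: 1100
Powers of 11 mod 44 (each is the square of the previous):
  11^1 ≡ 11 (mod 44)
  11^2 ≡ 11² = 121 ≡ 33 (mod 44)
  11^4 ≡ 33² = 1089 ≡ 33 (mod 44)
  11^8 ≡ 33² = 1089 ≡ 33 (mod 44)
12 = 8 + 4, so 11^12 = 11^8 × 11^4 ≡ 33 × 33 (mod 44)
Multiplying step by step:
  33 × 33 = 1089 ≡ 33 (mod 44)
Result: 11^12 ≡ 33 (mod 44)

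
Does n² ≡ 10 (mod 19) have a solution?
By Euler's criterion: 10^{9} ≡ 18 (mod 19). Since this equals -1 (≡ 18), 10 is not a QR.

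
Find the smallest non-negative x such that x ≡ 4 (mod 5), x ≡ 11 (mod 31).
104

Using the Chinese Remainder Theorem:
M = product of moduli = 155
For equation 1: M_1 = 31, 31 ≡ 1 (mod 5), inverse of 31 mod 5 is 1 (check: 1 × 1 = 1 ≡ 1 (mod 5))
For equation 2: M_2 = 5, 5 ≡ 5 (mod 31), inverse of 5 mod 31 is 25 (check: 5 × 25 = 125 ≡ 1 (mod 31))
Combine: x ≡ Σ r_i×M_i×(M_i⁻¹ mod m_i) = 4×31×1 + 11×5×25 = 124 + 1375 = 1499
1499 mod 155 = 104
x ≡ 104 (mod 155)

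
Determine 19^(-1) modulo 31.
19^(-1) ≡ 18 (mod 31). Verification: 19 × 18 = 342 ≡ 1 (mod 31)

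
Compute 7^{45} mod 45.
37

Using successive squaring:
Binary expansion of 45: 101101
Powers of 7 mod 45 (each is the square of the previous):
  7^1 ≡ 7 (mod 45)
  7^2 ≡ 7² = 49 ≡ 4 (mod 45)
  7^4 ≡ 4² = 16 ≡ 16 (mod 45)
  7^8 ≡ 16² = 256 ≡ 31 (mod 45)
  7^16 ≡ 31² = 961 ≡ 16 (mod 45)
  7^32 ≡ 16² = 256 ≡ 31 (mod 45)
45 = 32 + 8 + 4 + 1, so 7^45 = 7^32 × 7^8 × 7^4 × 7^1 ≡ 31 × 31 × 16 × 7 (mod 45)
Multiplying step by step:
  31 × 31 = 961 ≡ 16 (mod 45)
  16 × 16 = 256 ≡ 31 (mod 45)
  31 × 7 = 217 ≡ 37 (mod 45)
Result: 7^45 ≡ 37 (mod 45)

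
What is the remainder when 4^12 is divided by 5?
Using Fermat: 4^{4} ≡ 1 (mod 5). 12 ≡ 0 (mod 4). So 4^{12} ≡ 4^{0} ≡ 1 (mod 5)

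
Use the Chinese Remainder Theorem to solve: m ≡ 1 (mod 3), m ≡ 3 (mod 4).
M = 3 × 4 = 12. M₁ = 4, y₁ ≡ 1 (mod 3). M₂ = 3, y₂ ≡ 3 (mod 4). m = 1×4×1 + 3×3×3 ≡ 7 (mod 12)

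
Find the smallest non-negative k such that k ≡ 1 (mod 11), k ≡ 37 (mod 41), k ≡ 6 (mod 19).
1431

Using the Chinese Remainder Theorem:
M = product of moduli = 8569
For equation 1: M_1 = 779, 779 ≡ 9 (mod 11), inverse of 779 mod 11 is 5 (check: 9 × 5 = 45 ≡ 1 (mod 11))
For equation 2: M_2 = 209, 209 ≡ 4 (mod 41), inverse of 209 mod 41 is 31 (check: 4 × 31 = 124 ≡ 1 (mod 41))
For equation 3: M_3 = 451, 451 ≡ 14 (mod 19), inverse of 451 mod 19 is 15 (check: 14 × 15 = 210 ≡ 1 (mod 19))
Combine: k ≡ Σ r_i×M_i×(M_i⁻¹ mod m_i) = 1×779×5 + 37×209×31 + 6×451×15 = 3895 + 239723 + 40590 = 284208
284208 mod 8569 = 1431
k ≡ 1431 (mod 8569)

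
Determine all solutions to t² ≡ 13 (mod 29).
The square roots of 13 mod 29 are 10 and 19. Verify: 10² = 100 ≡ 13 (mod 29)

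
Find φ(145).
112

Prime factorization: 145 = 5 × 29
Using the formula φ(n) = n × Π(1 - 1/p) for each prime factor p:
φ(145) = 145 × (1 - 1/5) × (1 - 1/29)
φ(145) = 112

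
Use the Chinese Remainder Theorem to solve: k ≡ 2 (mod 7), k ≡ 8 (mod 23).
100

Using the Chinese Remainder Theorem:
M = product of moduli = 161
For equation 1: M_1 = 23, 23 ≡ 2 (mod 7), inverse of 23 mod 7 is 4 (check: 2 × 4 = 8 ≡ 1 (mod 7))
For equation 2: M_2 = 7, 7 ≡ 7 (mod 23), inverse of 7 mod 23 is 10 (check: 7 × 10 = 70 ≡ 1 (mod 23))
Combine: k ≡ Σ r_i×M_i×(M_i⁻¹ mod m_i) = 2×23×4 + 8×7×10 = 184 + 560 = 744
744 mod 161 = 100
k ≡ 100 (mod 161)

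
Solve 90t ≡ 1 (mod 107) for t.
44

Using Extended Euclidean Algorithm:
gcd(90, 107) = 1
Bezout coefficients: 90 × 44 + 107 × -37 = 1
So 90 × 44 ≡ 1 (mod 107)
The inverse is 44 mod 107 = 44
Verification: 90 × 44 = 3960 = 37 × 107 + 1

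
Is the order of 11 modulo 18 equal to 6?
Yes, ord_18(11) = 6.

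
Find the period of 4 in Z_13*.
Powers of 4 mod 13: 4^1≡4, 4^2≡3, 4^3≡12, 4^4≡9, 4^5≡10, 4^6≡1. Order = 6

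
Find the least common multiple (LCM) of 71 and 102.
7242

First find GCD(71, 102) using the Euclidean algorithm:
71 = 0 × 102 + 71
102 = 1 × 71 + 31
71 = 2 × 31 + 9
31 = 3 × 9 + 4
9 = 2 × 4 + 1
4 = 4 × 1 + 0
GCD(71, 102) = 1

LCM formula: LCM(a, b) = (a × b) / GCD(a, b)
LCM(71, 102) = (71 × 102) / 1
LCM(71, 102) = 7242 / 1
LCM(71, 102) = 7242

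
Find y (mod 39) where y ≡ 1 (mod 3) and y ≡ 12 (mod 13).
M = 3 × 13 = 39. M₁ = 13, y₁ ≡ 1 (mod 3). M₂ = 3, y₂ ≡ 9 (mod 13). y = 1×13×1 + 12×3×9 ≡ 25 (mod 39)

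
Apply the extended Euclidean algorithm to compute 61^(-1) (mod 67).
Extended GCD: 61(11) + 67(-10) = 1. So 61^(-1) ≡ 11 ≡ 11 (mod 67). Verify: 61 × 11 = 671 ≡ 1 (mod 67)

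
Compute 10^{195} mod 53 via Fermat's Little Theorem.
1

By Fermat's Little Theorem, a^(p-1) ≡ 1 (mod p) for prime p and gcd(a, p) = 1
Here p = 53, so 10^52 ≡ 1 (mod 53)
We can reduce the exponent: 195 mod 52 = 39
So 10^195 ≡ 10^39 (mod 53)
Computing: 10^39 mod 53 = 1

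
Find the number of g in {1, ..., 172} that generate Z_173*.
Number of primitive roots mod 173 = φ(172) = 84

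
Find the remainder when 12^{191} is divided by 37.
By Fermat: 12^{36} ≡ 1 (mod 37). 191 = 5×36 + 11. So 12^{191} ≡ 12^{11} ≡ 33 (mod 37)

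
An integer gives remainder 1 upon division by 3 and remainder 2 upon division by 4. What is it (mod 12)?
M = 3 × 4 = 12. M₁ = 4, y₁ ≡ 1 (mod 3). M₂ = 3, y₂ ≡ 3 (mod 4). r = 1×4×1 + 2×3×3 ≡ 10 (mod 12). The smallest positive such number is 10.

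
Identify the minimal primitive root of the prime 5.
p - 1 = 4 has prime divisors 2. h is a primitive root mod 5 iff h^(4/q) ≢ 1 (mod 5) for each such q.
h = 2: 2^2 ≡ 4 (mod 5); none is 1, so 2 has order 4 and is a primitive root.
The smallest primitive root mod 5 is g = 2.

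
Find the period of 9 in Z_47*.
Powers of 9 mod 47: 9^1≡9, 9^2≡34, 9^3≡24, 9^4≡28, 9^5≡17, 9^6≡12, 9^7≡14, 9^8≡32, 9^9≡6, 9^10≡7, 9^11≡16, 9^12≡3, 9^13≡27, 9^14≡8, 9^15≡25, 9^16≡37, 9^17≡4, 9^18≡36, 9^19≡42, 9^20≡2, 9^21≡18, 9^22≡21, 9^23≡1. Order = 23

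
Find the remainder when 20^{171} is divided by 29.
By Fermat: 20^{28} ≡ 1 (mod 29). 171 = 6×28 + 3. So 20^{171} ≡ 20^{3} ≡ 25 (mod 29)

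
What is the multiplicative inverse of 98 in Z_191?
98^(-1) ≡ 115 (mod 191). Verification: 98 × 115 = 11270 ≡ 1 (mod 191)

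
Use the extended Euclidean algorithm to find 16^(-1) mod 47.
Extended GCD: 16(3) + 47(-1) = 1. So 16^(-1) ≡ 3 ≡ 3 (mod 47). Verify: 16 × 3 = 48 ≡ 1 (mod 47)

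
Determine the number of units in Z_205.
160

Prime factorization: 205 = 5 × 41
Using the formula φ(n) = n × Π(1 - 1/p) for each prime factor p:
φ(205) = 205 × (1 - 1/5) × (1 - 1/41)
φ(205) = 160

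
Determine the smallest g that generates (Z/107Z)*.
2

A primitive root g modulo p has order p-1 = 106
Prime divisors of 106: [2, 53]
g is a primitive root iff g^(106/q) ≢ 1 (mod 107) for each prime divisor q
Testing small values:
  g = 2: 2^53 ≡ 106, 2^2 ≡ 4 (mod 107) → none is 1, primitive root!
The smallest primitive root is 2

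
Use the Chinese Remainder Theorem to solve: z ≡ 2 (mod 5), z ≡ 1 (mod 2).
M = 5 × 2 = 10. M₁ = 2, y₁ ≡ 3 (mod 5). M₂ = 5, y₂ ≡ 1 (mod 2). z = 2×2×3 + 1×5×1 ≡ 7 (mod 10)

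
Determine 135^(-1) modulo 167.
135^(-1) ≡ 120 (mod 167). Verification: 135 × 120 = 16200 ≡ 1 (mod 167)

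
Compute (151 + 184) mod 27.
11

(151 + 184) = 335
335 mod 27 = 11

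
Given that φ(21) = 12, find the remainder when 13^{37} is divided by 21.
By Euler: 13^{12} ≡ 1 (mod 21) since gcd(13, 21) = 1. 37 = 3×12 + 1. So 13^{37} ≡ 13^{1} ≡ 13 (mod 21)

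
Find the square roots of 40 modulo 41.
The square roots of 40 mod 41 are 32 and 9. Verify: 32² = 1024 ≡ 40 (mod 41)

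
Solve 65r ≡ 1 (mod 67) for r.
65^(-1) ≡ 33 (mod 67). Verification: 65 × 33 = 2145 ≡ 1 (mod 67)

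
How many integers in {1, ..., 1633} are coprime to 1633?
1540

Prime factorization: 1633 = 23 × 71
Using the formula φ(n) = n × Π(1 - 1/p) for each prime factor p:
φ(1633) = 1633 × (1 - 1/23) × (1 - 1/71)
φ(1633) = 1540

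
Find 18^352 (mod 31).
Using Fermat: 18^{30} ≡ 1 (mod 31). 352 ≡ 22 (mod 30). So 18^{352} ≡ 18^{22} ≡ 9 (mod 31)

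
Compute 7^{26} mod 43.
6

Using successive squaring:
Binary expansion of 26: 11010
Powers of 7 mod 43 (each is the square of the previous):
  7^1 ≡ 7 (mod 43)
  7^2 ≡ 7² = 49 ≡ 6 (mod 43)
  7^4 ≡ 6² = 36 ≡ 36 (mod 43)
  7^8 ≡ 36² = 1296 ≡ 6 (mod 43)
  7^16 ≡ 6² = 36 ≡ 36 (mod 43)
26 = 16 + 8 + 2, so 7^26 = 7^16 × 7^8 × 7^2 ≡ 36 × 6 × 6 (mod 43)
Multiplying step by step:
  36 × 6 = 216 ≡ 1 (mod 43)
  1 × 6 = 6 ≡ 6 (mod 43)
Result: 7^26 ≡ 6 (mod 43)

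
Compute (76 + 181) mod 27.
14

(76 + 181) = 257
257 mod 27 = 14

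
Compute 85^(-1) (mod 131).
85^(-1) ≡ 37 (mod 131). Verification: 85 × 37 = 3145 ≡ 1 (mod 131)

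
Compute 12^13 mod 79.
Using repeated squaring. 13 = 8 + 4 + 1 (binary 1101). Repeated squaring mod 79: 12^1 ≡ 12; 12^2 ≡ 12² = 144 ≡ 65; 12^4 ≡ 65² = 4225 ≡ 38; 12^8 ≡ 38² = 1444 ≡ 22. Multiply: 12^13 = 12^8 × 12^4 × 12^1 ≡ 22 × 38 × 12 (mod 79): 22 × 38 = 836 ≡ 46; 46 × 12 = 552 ≡ 78. So 12^13 ≡ 78 (mod 79).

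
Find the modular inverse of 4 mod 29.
4^(-1) ≡ 22 (mod 29). Verification: 4 × 22 = 88 ≡ 1 (mod 29)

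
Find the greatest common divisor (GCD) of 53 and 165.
1

Using the Euclidean algorithm:
53 = 0 × 165 + 53
165 = 3 × 53 + 6
53 = 8 × 6 + 5
6 = 1 × 5 + 1
5 = 5 × 1 + 0

GCD(53, 165) = 1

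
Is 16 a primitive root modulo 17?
p - 1 = 16 has prime divisors 2. Check 16^(16/q) mod 17 for each: 16^(16/2) = 16^8 ≡ 1 (mod 17). Since 16^8 ≡ 1 (mod 17), the order of 16 divides 8 (in fact the order is 2) ≠ 16, so it is not a primitive root.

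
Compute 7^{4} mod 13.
9

Using successive squaring:
Binary expansion of 4: 100
Powers of 7 mod 13 (each is the square of the previous):
  7^1 ≡ 7 (mod 13)
  7^2 ≡ 7² = 49 ≡ 10 (mod 13)
  7^4 ≡ 10² = 100 ≡ 9 (mod 13)
4 is a power of 2, so 7^4 is the last square: ≡ 9 (mod 13)
Result: 7^4 ≡ 9 (mod 13)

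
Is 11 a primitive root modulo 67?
Yes

To verify, check if 11^(66/q) ≢ 1 (mod 67) for each prime divisor q of 66
Divisors of 66 = 66: [1, 2, 3, 6, 11, 22, 33, 66]
  11^(66/11) = 11^6 ≡ 14 (mod 67)
  11^(66/2) = 11^33 ≡ 66 (mod 67)
  11^(66/3) = 11^22 ≡ 29 (mod 67)
Conclusion: 11 is a primitive root modulo 67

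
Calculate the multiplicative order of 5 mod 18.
Powers of 5 mod 18: 5^1≡5, 5^2≡7, 5^3≡17, 5^4≡13, 5^5≡11, 5^6≡1. Order = 6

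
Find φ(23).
22

Prime factorization: 23 = 23
Using the formula φ(n) = n × Π(1 - 1/p) for each prime factor p:
φ(23) = 23 × (1 - 1/23)
φ(23) = 22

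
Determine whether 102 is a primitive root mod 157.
p - 1 = 156 has prime divisors 2, 3, 13. Check 102^(156/q) mod 157 for each: 102^(156/2) = 102^78 ≡ 156, 102^(156/3) = 102^52 ≡ 144, 102^(156/13) = 102^12 ≡ 99 (mod 157). None of these is 1, so 102 has order 156 = φ(157), so it is a primitive root mod 157.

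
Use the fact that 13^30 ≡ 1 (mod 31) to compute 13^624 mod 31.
By Fermat: 13^{30} ≡ 1 (mod 31). 624 ≡ 24 (mod 30). So 13^{624} ≡ 13^{24} ≡ 2 (mod 31)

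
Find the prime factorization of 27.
3^3

Divide by primes starting from smallest:
27 ÷ 3 = 9
9 ÷ 3 = 3
3 ÷ 3 = 1

27 = 3^3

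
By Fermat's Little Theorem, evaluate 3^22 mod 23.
By Fermat's Little Theorem, 3^{22} ≡ 1 (mod 23) since 23 is prime and gcd(3, 23) = 1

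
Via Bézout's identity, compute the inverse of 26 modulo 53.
Extended GCD: 26(-2) + 53(1) = 1. So 26^(-1) ≡ 51 ≡ 51 (mod 53). Verify: 26 × 51 = 1326 ≡ 1 (mod 53)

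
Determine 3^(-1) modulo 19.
3^(-1) ≡ 13 (mod 19). Verification: 3 × 13 = 39 ≡ 1 (mod 19)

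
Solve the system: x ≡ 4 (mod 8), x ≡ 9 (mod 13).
M = 8 × 13 = 104. M₁ = 13, y₁ ≡ 5 (mod 8). M₂ = 8, y₂ ≡ 5 (mod 13). x = 4×13×5 + 9×8×5 ≡ 100 (mod 104)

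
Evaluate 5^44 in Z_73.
Using repeated squaring. 44 = 32 + 8 + 4 (binary 101100). Repeated squaring mod 73: 5^1 ≡ 5; 5^2 ≡ 5² = 25 ≡ 25; 5^4 ≡ 25² = 625 ≡ 41; 5^8 ≡ 41² = 1681 ≡ 2; 5^16 ≡ 2² = 4 ≡ 4; 5^32 ≡ 4² = 16 ≡ 16. Multiply: 5^44 = 5^32 × 5^8 × 5^4 ≡ 16 × 2 × 41 (mod 73): 16 × 2 = 32 ≡ 32; 32 × 41 = 1312 ≡ 71. So 5^44 ≡ 71 (mod 73).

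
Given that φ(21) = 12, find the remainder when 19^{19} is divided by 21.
By Euler: 19^{12} ≡ 1 (mod 21) since gcd(19, 21) = 1. 19 = 1×12 + 7. So 19^{19} ≡ 19^{7} ≡ 19 (mod 21)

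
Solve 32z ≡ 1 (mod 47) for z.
32^(-1) ≡ 25 (mod 47). Verification: 32 × 25 = 800 ≡ 1 (mod 47)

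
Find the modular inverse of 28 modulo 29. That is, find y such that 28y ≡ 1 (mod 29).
28

Using Extended Euclidean Algorithm:
gcd(28, 29) = 1
Bezout coefficients: 28 × -1 + 29 × 1 = 1
So 28 × -1 ≡ 1 (mod 29)
The inverse is -1 mod 29 = 28
Verification: 28 × 28 = 784 = 27 × 29 + 1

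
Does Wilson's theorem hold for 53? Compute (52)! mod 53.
(52)! mod 53 = 52. Since this equals -1 (mod 53), Wilson confirms 53 is prime.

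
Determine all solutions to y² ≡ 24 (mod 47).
The square roots of 24 mod 47 are 27 and 20. Verify: 27² = 729 ≡ 24 (mod 47)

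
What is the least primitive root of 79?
3

A primitive root g modulo p has order p-1 = 78
Prime divisors of 78: [2, 3, 13]
g is a primitive root iff g^(78/q) ≢ 1 (mod 79) for each prime divisor q
Testing small values:
  g = 2: 2^39 ≡ 1, 2^26 ≡ 23, 2^6 ≡ 64 (mod 79) → 2^39 ≡ 1, not primitive root
  g = 3: 3^39 ≡ 78, 3^26 ≡ 23, 3^6 ≡ 18 (mod 79) → none is 1, primitive root!
The smallest primitive root is 3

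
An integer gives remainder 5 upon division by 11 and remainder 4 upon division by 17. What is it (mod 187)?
M = 11 × 17 = 187. M₁ = 17, y₁ ≡ 2 (mod 11). M₂ = 11, y₂ ≡ 14 (mod 17). t = 5×17×2 + 4×11×14 ≡ 38 (mod 187). The smallest positive such number is 38.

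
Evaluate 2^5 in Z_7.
5 = 4 + 1 (binary 101). Repeated squaring mod 7: 2^1 ≡ 2; 2^2 ≡ 2² = 4 ≡ 4; 2^4 ≡ 4² = 16 ≡ 2. Multiply: 2^5 = 2^4 × 2^1 ≡ 2 × 2 (mod 7): 2 × 2 = 4 ≡ 4. So 2^5 ≡ 4 (mod 7).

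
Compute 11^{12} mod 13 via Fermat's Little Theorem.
1

By Fermat's Little Theorem, a^(p-1) ≡ 1 (mod p) for prime p and gcd(a, p) = 1
Here p = 13, so 11^12 ≡ 1 (mod 13)
We can reduce the exponent: 12 mod 12 = 0
So 11^12 ≡ 11^0 (mod 13)
Computing: 11^0 mod 13 = 1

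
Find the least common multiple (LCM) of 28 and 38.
532

First find GCD(28, 38) using the Euclidean algorithm:
28 = 0 × 38 + 28
38 = 1 × 28 + 10
28 = 2 × 10 + 8
10 = 1 × 8 + 2
8 = 4 × 2 + 0
GCD(28, 38) = 2

LCM formula: LCM(a, b) = (a × b) / GCD(a, b)
LCM(28, 38) = (28 × 38) / 2
LCM(28, 38) = 1064 / 2
LCM(28, 38) = 532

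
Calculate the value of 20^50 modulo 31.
Using Fermat: 20^{30} ≡ 1 (mod 31). 50 ≡ 20 (mod 30). So 20^{50} ≡ 20^{20} ≡ 25 (mod 31)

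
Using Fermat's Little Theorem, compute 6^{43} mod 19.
9

By Fermat's Little Theorem, a^(p-1) ≡ 1 (mod p) for prime p and gcd(a, p) = 1
Here p = 19, so 6^18 ≡ 1 (mod 19)
We can reduce the exponent: 43 mod 18 = 7
So 6^43 ≡ 6^7 (mod 19)
Computing: 6^7 mod 19 = 9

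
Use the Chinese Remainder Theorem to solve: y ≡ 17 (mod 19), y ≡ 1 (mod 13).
131

Using the Chinese Remainder Theorem:
M = product of moduli = 247
For equation 1: M_1 = 13, 13 ≡ 13 (mod 19), inverse of 13 mod 19 is 3 (check: 13 × 3 = 39 ≡ 1 (mod 19))
For equation 2: M_2 = 19, 19 ≡ 6 (mod 13), inverse of 19 mod 13 is 11 (check: 6 × 11 = 66 ≡ 1 (mod 13))
Combine: y ≡ Σ r_i×M_i×(M_i⁻¹ mod m_i) = 17×13×3 + 1×19×11 = 663 + 209 = 872
872 mod 247 = 131
y ≡ 131 (mod 247)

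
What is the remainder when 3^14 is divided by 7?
Using Fermat: 3^{6} ≡ 1 (mod 7). 14 ≡ 2 (mod 6). So 3^{14} ≡ 3^{2} ≡ 2 (mod 7)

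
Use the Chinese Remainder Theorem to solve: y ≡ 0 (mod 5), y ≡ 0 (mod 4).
M = 5 × 4 = 20. M₁ = 4, y₁ ≡ 4 (mod 5). M₂ = 5, y₂ ≡ 1 (mod 4). y = 0×4×4 + 0×5×1 ≡ 0 (mod 20)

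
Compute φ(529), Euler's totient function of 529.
506

Prime factorization: 529 = 23^2
Using the formula φ(n) = n × Π(1 - 1/p) for each prime factor p:
φ(529) = 529 × (1 - 1/23)
φ(529) = 506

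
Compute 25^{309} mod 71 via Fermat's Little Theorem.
54

By Fermat's Little Theorem, a^(p-1) ≡ 1 (mod p) for prime p and gcd(a, p) = 1
Here p = 71, so 25^70 ≡ 1 (mod 71)
We can reduce the exponent: 309 mod 70 = 29
So 25^309 ≡ 25^29 (mod 71)
Computing: 25^29 mod 71 = 54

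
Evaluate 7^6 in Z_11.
6 = 4 + 2 (binary 110). Repeated squaring mod 11: 7^1 ≡ 7; 7^2 ≡ 7² = 49 ≡ 5; 7^4 ≡ 5² = 25 ≡ 3. Multiply: 7^6 = 7^4 × 7^2 ≡ 3 × 5 (mod 11): 3 × 5 = 15 ≡ 4. So 7^6 ≡ 4 (mod 11).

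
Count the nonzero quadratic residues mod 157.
For prime 157, there are (p-1)/2 = (157-1)/2 = 78 quadratic residues (excluding 0).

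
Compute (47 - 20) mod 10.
7

(47 - 20) = 27
27 mod 10 = 7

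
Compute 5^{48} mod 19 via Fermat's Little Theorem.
11

By Fermat's Little Theorem, a^(p-1) ≡ 1 (mod p) for prime p and gcd(a, p) = 1
Here p = 19, so 5^18 ≡ 1 (mod 19)
We can reduce the exponent: 48 mod 18 = 12
So 5^48 ≡ 5^12 (mod 19)
Computing: 5^12 mod 19 = 11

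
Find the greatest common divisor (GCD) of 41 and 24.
1

Using the Euclidean algorithm:
41 = 1 × 24 + 17
24 = 1 × 17 + 7
17 = 2 × 7 + 3
7 = 2 × 3 + 1
3 = 3 × 1 + 0

GCD(41, 24) = 1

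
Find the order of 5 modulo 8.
Powers of 5 mod 8: 5^1≡5, 5^2≡1. Order = 2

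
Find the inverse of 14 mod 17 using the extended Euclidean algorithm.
Extended GCD: 14(-6) + 17(5) = 1. So 14^(-1) ≡ 11 ≡ 11 (mod 17). Verify: 14 × 11 = 154 ≡ 1 (mod 17)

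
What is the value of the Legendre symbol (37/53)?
(37/53) = 37^{26} mod 53 = 1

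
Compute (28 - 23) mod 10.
5

(28 - 23) = 5
5 mod 10 = 5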